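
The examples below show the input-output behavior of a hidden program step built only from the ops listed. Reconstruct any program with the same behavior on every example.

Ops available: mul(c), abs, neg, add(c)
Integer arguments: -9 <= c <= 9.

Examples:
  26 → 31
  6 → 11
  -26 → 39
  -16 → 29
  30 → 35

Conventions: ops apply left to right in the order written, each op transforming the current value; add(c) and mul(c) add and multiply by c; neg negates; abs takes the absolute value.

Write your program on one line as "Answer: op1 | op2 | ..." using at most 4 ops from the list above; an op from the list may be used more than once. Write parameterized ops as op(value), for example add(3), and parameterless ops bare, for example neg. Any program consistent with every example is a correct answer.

add(-4) | abs | add(9)

Check, running the answer program on each example:
  26 -> 22 -> 22 -> 31
  6 -> 2 -> 2 -> 11
  -26 -> -30 -> 30 -> 39
  -16 -> -20 -> 20 -> 29
  30 -> 26 -> 26 -> 35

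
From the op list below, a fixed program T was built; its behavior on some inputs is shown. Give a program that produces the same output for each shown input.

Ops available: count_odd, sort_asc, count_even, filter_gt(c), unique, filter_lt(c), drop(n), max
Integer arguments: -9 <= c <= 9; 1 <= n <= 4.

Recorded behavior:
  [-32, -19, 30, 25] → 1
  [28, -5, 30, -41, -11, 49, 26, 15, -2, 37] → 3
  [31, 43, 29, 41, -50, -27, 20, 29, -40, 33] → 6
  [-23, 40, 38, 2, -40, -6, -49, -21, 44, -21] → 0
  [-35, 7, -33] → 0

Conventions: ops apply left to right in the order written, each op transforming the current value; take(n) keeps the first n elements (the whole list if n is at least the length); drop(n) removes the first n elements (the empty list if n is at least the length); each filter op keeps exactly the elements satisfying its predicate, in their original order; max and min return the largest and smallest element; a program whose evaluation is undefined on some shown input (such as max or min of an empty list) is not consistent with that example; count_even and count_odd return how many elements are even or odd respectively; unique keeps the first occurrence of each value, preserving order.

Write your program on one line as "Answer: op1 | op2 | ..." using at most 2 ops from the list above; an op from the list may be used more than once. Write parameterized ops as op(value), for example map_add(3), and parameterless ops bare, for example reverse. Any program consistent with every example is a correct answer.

filter_gt(8) | count_odd

Check, running the answer program on each example:
  [-32, -19, 30, 25] -> [30, 25] -> 1
  [28, -5, 30, -41, -11, 49, 26, 15, -2, 37] -> [28, 30, 49, 26, 15, 37] -> 3
  [31, 43, 29, 41, -50, -27, 20, 29, -40, 33] -> [31, 43, 29, 41, 20, 29, 33] -> 6
  [-23, 40, 38, 2, -40, -6, -49, -21, 44, -21] -> [40, 38, 44] -> 0
  [-35, 7, -33] -> [] -> 0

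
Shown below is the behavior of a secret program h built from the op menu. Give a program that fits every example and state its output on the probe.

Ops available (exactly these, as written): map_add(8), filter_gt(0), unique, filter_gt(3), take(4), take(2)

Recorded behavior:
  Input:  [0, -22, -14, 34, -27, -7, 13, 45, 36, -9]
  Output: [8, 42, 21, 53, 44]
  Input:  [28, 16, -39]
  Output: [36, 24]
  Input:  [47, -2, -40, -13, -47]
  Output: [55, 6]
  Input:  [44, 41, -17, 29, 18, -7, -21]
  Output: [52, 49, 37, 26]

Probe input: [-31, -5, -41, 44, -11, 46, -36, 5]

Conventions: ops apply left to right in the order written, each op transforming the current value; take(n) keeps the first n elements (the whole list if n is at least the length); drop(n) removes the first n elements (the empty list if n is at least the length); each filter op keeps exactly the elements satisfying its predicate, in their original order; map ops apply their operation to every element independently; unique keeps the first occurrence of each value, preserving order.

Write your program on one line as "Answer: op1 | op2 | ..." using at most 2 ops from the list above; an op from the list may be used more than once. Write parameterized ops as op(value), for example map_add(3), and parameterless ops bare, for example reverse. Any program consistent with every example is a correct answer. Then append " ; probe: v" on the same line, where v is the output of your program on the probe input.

map_add(8) | filter_gt(3) ; probe: [52, 54, 13]

Check, running the answer program on each example:
  [0, -22, -14, 34, -27, -7, 13, 45, 36, -9] -> [8, -14, -6, 42, -19, 1, 21, 53, 44, -1] -> [8, 42, 21, 53, 44]
  [28, 16, -39] -> [36, 24, -31] -> [36, 24]
  [47, -2, -40, -13, -47] -> [55, 6, -32, -5, -39] -> [55, 6]
  [44, 41, -17, 29, 18, -7, -21] -> [52, 49, -9, 37, 26, 1, -13] -> [52, 49, 37, 26]
  probe: [-31, -5, -41, 44, -11, 46, -36, 5] -> [-23, 3, -33, 52, -3, 54, -28, 13] -> [52, 54, 13]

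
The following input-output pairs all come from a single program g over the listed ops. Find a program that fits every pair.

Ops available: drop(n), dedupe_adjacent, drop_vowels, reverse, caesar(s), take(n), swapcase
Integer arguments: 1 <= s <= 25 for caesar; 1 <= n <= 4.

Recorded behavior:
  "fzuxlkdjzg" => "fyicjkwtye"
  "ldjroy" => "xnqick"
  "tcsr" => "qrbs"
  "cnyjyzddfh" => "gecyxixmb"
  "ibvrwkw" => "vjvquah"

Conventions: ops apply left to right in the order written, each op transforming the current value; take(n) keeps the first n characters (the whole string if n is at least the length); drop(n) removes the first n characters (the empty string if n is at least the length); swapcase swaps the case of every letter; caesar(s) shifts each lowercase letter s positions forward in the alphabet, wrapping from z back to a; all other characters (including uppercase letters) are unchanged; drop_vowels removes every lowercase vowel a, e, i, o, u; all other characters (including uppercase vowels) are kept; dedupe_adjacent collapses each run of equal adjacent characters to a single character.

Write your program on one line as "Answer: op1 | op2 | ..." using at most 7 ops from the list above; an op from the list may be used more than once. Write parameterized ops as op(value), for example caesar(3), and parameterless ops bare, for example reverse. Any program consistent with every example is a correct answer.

caesar(7) | dedupe_adjacent | caesar(18) | swapcase | reverse | swapcase

Check, running the answer program on each example:
  "fzuxlkdjzg" -> "mgbesrkqgn" -> "mgbesrkqgn" -> "eytwkjciyf" -> "EYTWKJCIYF" -> "FYICJKWTYE" -> "fyicjkwtye"
  "ldjroy" -> "skqyvf" -> "skqyvf" -> "kciqnx" -> "KCIQNX" -> "XNQICK" -> "xnqick"
  "tcsr" -> "ajzy" -> "ajzy" -> "sbrq" -> "SBRQ" -> "QRBS" -> "qrbs"
  "cnyjyzddfh" -> "jufqfgkkmo" -> "jufqfgkmo" -> "bmxixyceg" -> "BMXIXYCEG" -> "GECYXIXMB" -> "gecyxixmb"
  "ibvrwkw" -> "picydrd" -> "picydrd" -> "hauqvjv" -> "HAUQVJV" -> "VJVQUAH" -> "vjvquah"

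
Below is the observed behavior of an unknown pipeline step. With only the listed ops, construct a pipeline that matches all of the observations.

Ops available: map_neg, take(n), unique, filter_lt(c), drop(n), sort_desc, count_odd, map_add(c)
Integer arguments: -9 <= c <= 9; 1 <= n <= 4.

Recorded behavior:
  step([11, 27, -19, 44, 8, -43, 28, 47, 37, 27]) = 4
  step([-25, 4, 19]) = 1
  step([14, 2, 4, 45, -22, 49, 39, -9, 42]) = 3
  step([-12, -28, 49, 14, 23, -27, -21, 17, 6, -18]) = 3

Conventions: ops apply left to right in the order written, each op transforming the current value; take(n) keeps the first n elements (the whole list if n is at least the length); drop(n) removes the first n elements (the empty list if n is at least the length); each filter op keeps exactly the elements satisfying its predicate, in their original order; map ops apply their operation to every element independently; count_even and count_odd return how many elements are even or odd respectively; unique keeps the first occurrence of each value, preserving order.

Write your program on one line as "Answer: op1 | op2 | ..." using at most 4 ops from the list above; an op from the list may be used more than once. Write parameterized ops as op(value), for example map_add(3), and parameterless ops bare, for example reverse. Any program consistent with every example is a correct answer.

map_neg | unique | filter_lt(0) | count_odd

Check, running the answer program on each example:
  [11, 27, -19, 44, 8, -43, 28, 47, 37, 27] -> [-11, -27, 19, -44, -8, 43, -28, -47, -37, -27] -> [-11, -27, 19, -44, -8, 43, -28, -47, -37] -> [-11, -27, -44, -8, -28, -47, -37] -> 4
  [-25, 4, 19] -> [25, -4, -19] -> [25, -4, -19] -> [-4, -19] -> 1
  [14, 2, 4, 45, -22, 49, 39, -9, 42] -> [-14, -2, -4, -45, 22, -49, -39, 9, -42] -> [-14, -2, -4, -45, 22, -49, -39, 9, -42] -> [-14, -2, -4, -45, -49, -39, -42] -> 3
  [-12, -28, 49, 14, 23, -27, -21, 17, 6, -18] -> [12, 28, -49, -14, -23, 27, 21, -17, -6, 18] -> [12, 28, -49, -14, -23, 27, 21, -17, -6, 18] -> [-49, -14, -23, -17, -6] -> 3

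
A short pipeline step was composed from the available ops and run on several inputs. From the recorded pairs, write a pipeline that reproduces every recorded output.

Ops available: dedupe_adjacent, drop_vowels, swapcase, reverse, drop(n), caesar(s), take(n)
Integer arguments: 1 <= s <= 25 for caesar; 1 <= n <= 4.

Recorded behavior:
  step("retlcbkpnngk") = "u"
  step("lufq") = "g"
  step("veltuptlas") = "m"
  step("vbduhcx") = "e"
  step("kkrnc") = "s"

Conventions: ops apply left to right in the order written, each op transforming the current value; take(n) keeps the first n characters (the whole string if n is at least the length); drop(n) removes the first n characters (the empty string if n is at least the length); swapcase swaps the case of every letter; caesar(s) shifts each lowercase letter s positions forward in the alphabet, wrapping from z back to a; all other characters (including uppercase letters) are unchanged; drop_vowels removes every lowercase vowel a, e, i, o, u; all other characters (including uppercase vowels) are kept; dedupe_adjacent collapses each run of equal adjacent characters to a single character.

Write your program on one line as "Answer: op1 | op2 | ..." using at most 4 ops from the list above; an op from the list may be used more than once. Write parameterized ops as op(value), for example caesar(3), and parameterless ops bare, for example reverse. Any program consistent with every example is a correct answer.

caesar(19) | caesar(8) | drop(2) | take(1)

Check, running the answer program on each example:
  "retlcbkpnngk" -> "kxmevudiggzd" -> "sfumdclqoohl" -> "umdclqoohl" -> "u"
  "lufq" -> "enyj" -> "mvgr" -> "gr" -> "g"
  "veltuptlas" -> "oxemnimetl" -> "wfmuvqumbt" -> "muvqumbt" -> "m"
  "vbduhcx" -> "ouwnavq" -> "wcevidy" -> "evidy" -> "e"
  "kkrnc" -> "ddkgv" -> "llsod" -> "sod" -> "s"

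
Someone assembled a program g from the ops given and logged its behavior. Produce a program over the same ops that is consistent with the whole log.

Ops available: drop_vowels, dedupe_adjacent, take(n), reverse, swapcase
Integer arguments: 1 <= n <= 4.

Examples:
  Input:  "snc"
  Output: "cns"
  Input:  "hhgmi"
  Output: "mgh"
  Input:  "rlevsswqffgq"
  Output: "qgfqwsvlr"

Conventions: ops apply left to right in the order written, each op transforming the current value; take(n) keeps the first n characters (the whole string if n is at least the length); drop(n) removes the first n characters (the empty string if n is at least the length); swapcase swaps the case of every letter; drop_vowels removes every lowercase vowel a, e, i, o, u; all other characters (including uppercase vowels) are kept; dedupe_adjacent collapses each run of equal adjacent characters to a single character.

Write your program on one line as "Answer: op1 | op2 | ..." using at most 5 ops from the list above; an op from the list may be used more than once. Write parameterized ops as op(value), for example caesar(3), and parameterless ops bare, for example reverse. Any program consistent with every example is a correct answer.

reverse | dedupe_adjacent | reverse | drop_vowels | reverse

Check, running the answer program on each example:
  "snc" -> "cns" -> "cns" -> "snc" -> "snc" -> "cns"
  "hhgmi" -> "imghh" -> "imgh" -> "hgmi" -> "hgm" -> "mgh"
  "rlevsswqffgq" -> "qgffqwssvelr" -> "qgfqwsvelr" -> "rlevswqfgq" -> "rlvswqfgq" -> "qgfqwsvlr"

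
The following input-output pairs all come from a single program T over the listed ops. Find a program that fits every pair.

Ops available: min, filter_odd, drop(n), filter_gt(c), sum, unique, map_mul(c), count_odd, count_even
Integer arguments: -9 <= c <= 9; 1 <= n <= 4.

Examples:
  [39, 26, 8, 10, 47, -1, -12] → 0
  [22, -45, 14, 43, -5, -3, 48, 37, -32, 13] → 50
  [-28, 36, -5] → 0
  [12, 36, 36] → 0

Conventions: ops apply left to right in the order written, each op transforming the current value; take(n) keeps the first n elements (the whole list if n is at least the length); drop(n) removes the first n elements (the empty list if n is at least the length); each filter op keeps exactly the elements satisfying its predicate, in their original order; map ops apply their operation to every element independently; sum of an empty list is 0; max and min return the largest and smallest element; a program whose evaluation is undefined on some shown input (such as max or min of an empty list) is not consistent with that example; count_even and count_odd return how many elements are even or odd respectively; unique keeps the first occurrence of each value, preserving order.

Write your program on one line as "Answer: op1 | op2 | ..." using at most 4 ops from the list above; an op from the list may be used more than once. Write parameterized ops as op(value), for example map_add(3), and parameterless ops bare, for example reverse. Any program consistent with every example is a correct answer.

filter_odd | drop(4) | sum

Check, running the answer program on each example:
  [39, 26, 8, 10, 47, -1, -12] -> [39, 47, -1] -> [] -> 0
  [22, -45, 14, 43, -5, -3, 48, 37, -32, 13] -> [-45, 43, -5, -3, 37, 13] -> [37, 13] -> 50
  [-28, 36, -5] -> [-5] -> [] -> 0
  [12, 36, 36] -> [] -> [] -> 0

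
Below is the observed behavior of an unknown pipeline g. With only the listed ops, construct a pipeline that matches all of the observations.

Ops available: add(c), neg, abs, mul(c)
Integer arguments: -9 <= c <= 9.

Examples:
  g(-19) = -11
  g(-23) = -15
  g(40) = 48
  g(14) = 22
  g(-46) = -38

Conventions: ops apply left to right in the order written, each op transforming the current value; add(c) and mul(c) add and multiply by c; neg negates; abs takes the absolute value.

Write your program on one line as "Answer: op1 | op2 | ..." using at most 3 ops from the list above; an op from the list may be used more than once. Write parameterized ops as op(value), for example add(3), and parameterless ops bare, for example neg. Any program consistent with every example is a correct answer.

neg | add(-8) | neg

Check, running the answer program on each example:
  -19 -> 19 -> 11 -> -11
  -23 -> 23 -> 15 -> -15
  40 -> -40 -> -48 -> 48
  14 -> -14 -> -22 -> 22
  -46 -> 46 -> 38 -> -38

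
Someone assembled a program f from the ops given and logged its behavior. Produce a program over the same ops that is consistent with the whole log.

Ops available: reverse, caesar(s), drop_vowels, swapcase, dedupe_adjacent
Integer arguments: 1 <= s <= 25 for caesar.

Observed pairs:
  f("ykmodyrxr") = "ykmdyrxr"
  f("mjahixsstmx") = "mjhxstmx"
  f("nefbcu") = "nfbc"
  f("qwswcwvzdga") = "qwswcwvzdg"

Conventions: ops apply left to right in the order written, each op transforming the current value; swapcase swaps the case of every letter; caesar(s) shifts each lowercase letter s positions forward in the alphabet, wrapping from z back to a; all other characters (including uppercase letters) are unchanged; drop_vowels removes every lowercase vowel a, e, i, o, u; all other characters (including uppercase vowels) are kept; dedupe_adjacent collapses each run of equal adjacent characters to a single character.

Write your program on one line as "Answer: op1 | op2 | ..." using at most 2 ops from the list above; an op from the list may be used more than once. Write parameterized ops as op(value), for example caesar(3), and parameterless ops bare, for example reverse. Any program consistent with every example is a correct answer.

dedupe_adjacent | drop_vowels

Check, running the answer program on each example:
  "ykmodyrxr" -> "ykmodyrxr" -> "ykmdyrxr"
  "mjahixsstmx" -> "mjahixstmx" -> "mjhxstmx"
  "nefbcu" -> "nefbcu" -> "nfbc"
  "qwswcwvzdga" -> "qwswcwvzdga" -> "qwswcwvzdg"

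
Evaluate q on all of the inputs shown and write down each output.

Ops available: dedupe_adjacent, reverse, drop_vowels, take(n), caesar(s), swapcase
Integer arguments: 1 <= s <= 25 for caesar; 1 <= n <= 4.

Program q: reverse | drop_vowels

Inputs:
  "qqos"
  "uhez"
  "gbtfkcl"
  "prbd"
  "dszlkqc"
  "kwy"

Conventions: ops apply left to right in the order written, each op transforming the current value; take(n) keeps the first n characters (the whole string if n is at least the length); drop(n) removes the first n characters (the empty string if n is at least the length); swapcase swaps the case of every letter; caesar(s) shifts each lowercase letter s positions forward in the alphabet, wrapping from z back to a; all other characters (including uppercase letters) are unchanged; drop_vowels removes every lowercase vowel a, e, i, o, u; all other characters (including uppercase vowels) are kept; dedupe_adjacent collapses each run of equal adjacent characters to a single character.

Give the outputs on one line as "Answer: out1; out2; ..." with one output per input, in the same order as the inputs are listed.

Execution, op by op:
  "qqos" -> "soqq" -> "sqq"
  "uhez" -> "zehu" -> "zh"
  "gbtfkcl" -> "lckftbg" -> "lckftbg"
  "prbd" -> "dbrp" -> "dbrp"
  "dszlkqc" -> "cqklzsd" -> "cqklzsd"
  "kwy" -> "ywk" -> "ywk"

"sqq"; "zh"; "lckftbg"; "dbrp"; "cqklzsd"; "ywk"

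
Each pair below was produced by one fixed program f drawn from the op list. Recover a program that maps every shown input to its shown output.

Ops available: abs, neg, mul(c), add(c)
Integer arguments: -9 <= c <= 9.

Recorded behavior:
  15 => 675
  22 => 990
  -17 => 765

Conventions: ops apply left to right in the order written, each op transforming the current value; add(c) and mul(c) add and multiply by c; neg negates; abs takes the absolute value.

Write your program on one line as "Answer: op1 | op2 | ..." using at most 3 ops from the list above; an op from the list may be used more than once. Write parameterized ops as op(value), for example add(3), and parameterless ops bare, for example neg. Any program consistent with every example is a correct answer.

mul(9) | mul(-5) | abs

Check, running the answer program on each example:
  15 -> 135 -> -675 -> 675
  22 -> 198 -> -990 -> 990
  -17 -> -153 -> 765 -> 765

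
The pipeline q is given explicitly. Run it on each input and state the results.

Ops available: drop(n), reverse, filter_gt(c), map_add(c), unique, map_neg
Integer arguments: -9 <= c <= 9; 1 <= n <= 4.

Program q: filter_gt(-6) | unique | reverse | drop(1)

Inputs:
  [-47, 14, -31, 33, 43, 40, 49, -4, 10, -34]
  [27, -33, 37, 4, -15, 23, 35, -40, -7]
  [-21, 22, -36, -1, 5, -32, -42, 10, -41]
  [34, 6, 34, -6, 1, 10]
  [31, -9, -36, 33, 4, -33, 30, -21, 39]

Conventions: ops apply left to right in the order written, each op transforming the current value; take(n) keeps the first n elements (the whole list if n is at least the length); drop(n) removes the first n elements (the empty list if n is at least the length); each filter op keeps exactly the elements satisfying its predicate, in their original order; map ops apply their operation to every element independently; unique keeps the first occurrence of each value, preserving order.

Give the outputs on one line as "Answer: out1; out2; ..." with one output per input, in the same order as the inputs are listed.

Execution, op by op:
  [-47, 14, -31, 33, 43, 40, 49, -4, 10, -34] -> [14, 33, 43, 40, 49, -4, 10] -> [14, 33, 43, 40, 49, -4, 10] -> [10, -4, 49, 40, 43, 33, 14] -> [-4, 49, 40, 43, 33, 14]
  [27, -33, 37, 4, -15, 23, 35, -40, -7] -> [27, 37, 4, 23, 35] -> [27, 37, 4, 23, 35] -> [35, 23, 4, 37, 27] -> [23, 4, 37, 27]
  [-21, 22, -36, -1, 5, -32, -42, 10, -41] -> [22, -1, 5, 10] -> [22, -1, 5, 10] -> [10, 5, -1, 22] -> [5, -1, 22]
  [34, 6, 34, -6, 1, 10] -> [34, 6, 34, 1, 10] -> [34, 6, 1, 10] -> [10, 1, 6, 34] -> [1, 6, 34]
  [31, -9, -36, 33, 4, -33, 30, -21, 39] -> [31, 33, 4, 30, 39] -> [31, 33, 4, 30, 39] -> [39, 30, 4, 33, 31] -> [30, 4, 33, 31]

[-4, 49, 40, 43, 33, 14]; [23, 4, 37, 27]; [5, -1, 22]; [1, 6, 34]; [30, 4, 33, 31]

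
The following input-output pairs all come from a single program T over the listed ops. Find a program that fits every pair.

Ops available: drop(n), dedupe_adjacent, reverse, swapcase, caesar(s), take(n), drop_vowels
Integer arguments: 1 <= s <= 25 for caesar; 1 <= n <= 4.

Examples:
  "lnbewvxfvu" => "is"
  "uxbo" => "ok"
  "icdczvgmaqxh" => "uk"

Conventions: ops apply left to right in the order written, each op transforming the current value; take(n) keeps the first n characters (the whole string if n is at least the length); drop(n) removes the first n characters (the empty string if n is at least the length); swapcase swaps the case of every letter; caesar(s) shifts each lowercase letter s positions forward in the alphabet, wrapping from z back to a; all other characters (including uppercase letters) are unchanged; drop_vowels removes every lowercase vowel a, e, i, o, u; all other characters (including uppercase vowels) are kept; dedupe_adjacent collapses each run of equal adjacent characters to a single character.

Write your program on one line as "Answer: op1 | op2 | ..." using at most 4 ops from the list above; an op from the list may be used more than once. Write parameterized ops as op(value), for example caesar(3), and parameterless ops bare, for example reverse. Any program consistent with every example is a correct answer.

reverse | drop_vowels | caesar(13) | take(2)

Check, running the answer program on each example:
  "lnbewvxfvu" -> "uvfxvwebnl" -> "vfxvwbnl" -> "iskijoay" -> "is"
  "uxbo" -> "obxu" -> "bx" -> "ok" -> "ok"
  "icdczvgmaqxh" -> "hxqamgvzcdci" -> "hxqmgvzcdc" -> "ukdztimpqp" -> "uk"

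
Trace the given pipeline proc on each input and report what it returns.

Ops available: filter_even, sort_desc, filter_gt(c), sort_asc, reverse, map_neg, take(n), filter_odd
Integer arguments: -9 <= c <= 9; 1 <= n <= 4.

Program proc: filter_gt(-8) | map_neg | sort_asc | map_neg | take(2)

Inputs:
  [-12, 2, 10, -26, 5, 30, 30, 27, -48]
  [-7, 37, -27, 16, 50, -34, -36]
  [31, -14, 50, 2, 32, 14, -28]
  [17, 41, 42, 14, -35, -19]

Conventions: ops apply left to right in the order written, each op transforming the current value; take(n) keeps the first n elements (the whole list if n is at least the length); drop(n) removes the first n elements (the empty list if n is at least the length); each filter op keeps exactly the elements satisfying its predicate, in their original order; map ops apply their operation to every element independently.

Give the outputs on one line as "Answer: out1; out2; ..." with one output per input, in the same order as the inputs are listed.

Execution, op by op:
  [-12, 2, 10, -26, 5, 30, 30, 27, -48] -> [2, 10, 5, 30, 30, 27] -> [-2, -10, -5, -30, -30, -27] -> [-30, -30, -27, -10, -5, -2] -> [30, 30, 27, 10, 5, 2] -> [30, 30]
  [-7, 37, -27, 16, 50, -34, -36] -> [-7, 37, 16, 50] -> [7, -37, -16, -50] -> [-50, -37, -16, 7] -> [50, 37, 16, -7] -> [50, 37]
  [31, -14, 50, 2, 32, 14, -28] -> [31, 50, 2, 32, 14] -> [-31, -50, -2, -32, -14] -> [-50, -32, -31, -14, -2] -> [50, 32, 31, 14, 2] -> [50, 32]
  [17, 41, 42, 14, -35, -19] -> [17, 41, 42, 14] -> [-17, -41, -42, -14] -> [-42, -41, -17, -14] -> [42, 41, 17, 14] -> [42, 41]

[30, 30]; [50, 37]; [50, 32]; [42, 41]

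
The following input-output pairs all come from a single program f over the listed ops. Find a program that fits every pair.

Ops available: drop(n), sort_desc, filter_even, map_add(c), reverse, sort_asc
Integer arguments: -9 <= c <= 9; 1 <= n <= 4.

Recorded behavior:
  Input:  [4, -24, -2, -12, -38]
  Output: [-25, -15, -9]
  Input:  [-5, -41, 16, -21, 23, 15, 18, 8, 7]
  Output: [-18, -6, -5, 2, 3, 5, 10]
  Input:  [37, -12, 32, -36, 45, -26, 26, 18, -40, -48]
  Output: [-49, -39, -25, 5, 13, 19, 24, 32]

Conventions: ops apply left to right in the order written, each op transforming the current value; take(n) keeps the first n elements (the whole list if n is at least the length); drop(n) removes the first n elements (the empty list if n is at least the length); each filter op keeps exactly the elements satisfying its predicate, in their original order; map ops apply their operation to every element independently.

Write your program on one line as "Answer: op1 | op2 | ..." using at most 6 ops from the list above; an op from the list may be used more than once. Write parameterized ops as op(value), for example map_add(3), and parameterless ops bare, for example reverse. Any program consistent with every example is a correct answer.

sort_asc | map_add(9) | map_add(-5) | map_add(-9) | drop(2) | map_add(-8)

Check, running the answer program on each example:
  [4, -24, -2, -12, -38] -> [-38, -24, -12, -2, 4] -> [-29, -15, -3, 7, 13] -> [-34, -20, -8, 2, 8] -> [-43, -29, -17, -7, -1] -> [-17, -7, -1] -> [-25, -15, -9]
  [-5, -41, 16, -21, 23, 15, 18, 8, 7] -> [-41, -21, -5, 7, 8, 15, 16, 18, 23] -> [-32, -12, 4, 16, 17, 24, 25, 27, 32] -> [-37, -17, -1, 11, 12, 19, 20, 22, 27] -> [-46, -26, -10, 2, 3, 10, 11, 13, 18] -> [-10, 2, 3, 10, 11, 13, 18] -> [-18, -6, -5, 2, 3, 5, 10]
  [37, -12, 32, -36, 45, -26, 26, 18, -40, -48] -> [-48, -40, -36, -26, -12, 18, 26, 32, 37, 45] -> [-39, -31, -27, -17, -3, 27, 35, 41, 46, 54] -> [-44, -36, -32, -22, -8, 22, 30, 36, 41, 49] -> [-53, -45, -41, -31, -17, 13, 21, 27, 32, 40] -> [-41, -31, -17, 13, 21, 27, 32, 40] -> [-49, -39, -25, 5, 13, 19, 24, 32]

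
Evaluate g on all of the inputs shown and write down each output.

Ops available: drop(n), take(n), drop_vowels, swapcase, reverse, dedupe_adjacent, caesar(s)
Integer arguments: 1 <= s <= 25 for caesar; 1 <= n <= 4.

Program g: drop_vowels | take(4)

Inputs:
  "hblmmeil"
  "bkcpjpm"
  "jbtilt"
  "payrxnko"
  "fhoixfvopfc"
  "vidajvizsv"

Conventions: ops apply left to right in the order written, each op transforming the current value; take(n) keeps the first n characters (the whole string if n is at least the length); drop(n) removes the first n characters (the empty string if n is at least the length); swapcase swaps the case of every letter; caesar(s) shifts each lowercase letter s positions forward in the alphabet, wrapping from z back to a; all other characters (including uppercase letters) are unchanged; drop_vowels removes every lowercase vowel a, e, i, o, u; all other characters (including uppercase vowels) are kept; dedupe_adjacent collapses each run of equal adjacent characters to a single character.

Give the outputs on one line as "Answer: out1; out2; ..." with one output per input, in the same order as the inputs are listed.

"hblm"; "bkcp"; "jbtl"; "pyrx"; "fhxf"; "vdjv"

Execution, op by op:
  "hblmmeil" -> "hblmml" -> "hblm"
  "bkcpjpm" -> "bkcpjpm" -> "bkcp"
  "jbtilt" -> "jbtlt" -> "jbtl"
  "payrxnko" -> "pyrxnk" -> "pyrx"
  "fhoixfvopfc" -> "fhxfvpfc" -> "fhxf"
  "vidajvizsv" -> "vdjvzsv" -> "vdjv"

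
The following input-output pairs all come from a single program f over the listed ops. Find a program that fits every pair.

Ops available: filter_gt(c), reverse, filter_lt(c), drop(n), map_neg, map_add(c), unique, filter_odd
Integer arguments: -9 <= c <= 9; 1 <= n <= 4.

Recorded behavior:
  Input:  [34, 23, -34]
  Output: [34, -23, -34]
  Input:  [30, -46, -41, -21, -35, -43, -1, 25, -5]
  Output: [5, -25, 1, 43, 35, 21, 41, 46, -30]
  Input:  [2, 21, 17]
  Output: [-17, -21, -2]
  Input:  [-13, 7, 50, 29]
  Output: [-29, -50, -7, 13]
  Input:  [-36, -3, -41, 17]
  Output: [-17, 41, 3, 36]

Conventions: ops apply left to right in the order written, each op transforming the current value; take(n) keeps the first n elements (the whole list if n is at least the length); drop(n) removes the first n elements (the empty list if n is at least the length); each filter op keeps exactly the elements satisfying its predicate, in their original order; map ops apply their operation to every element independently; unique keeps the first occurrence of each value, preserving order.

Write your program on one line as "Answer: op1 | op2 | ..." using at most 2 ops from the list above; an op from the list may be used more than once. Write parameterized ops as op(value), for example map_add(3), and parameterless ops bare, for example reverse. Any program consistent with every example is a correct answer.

map_neg | reverse

Check, running the answer program on each example:
  [34, 23, -34] -> [-34, -23, 34] -> [34, -23, -34]
  [30, -46, -41, -21, -35, -43, -1, 25, -5] -> [-30, 46, 41, 21, 35, 43, 1, -25, 5] -> [5, -25, 1, 43, 35, 21, 41, 46, -30]
  [2, 21, 17] -> [-2, -21, -17] -> [-17, -21, -2]
  [-13, 7, 50, 29] -> [13, -7, -50, -29] -> [-29, -50, -7, 13]
  [-36, -3, -41, 17] -> [36, 3, 41, -17] -> [-17, 41, 3, 36]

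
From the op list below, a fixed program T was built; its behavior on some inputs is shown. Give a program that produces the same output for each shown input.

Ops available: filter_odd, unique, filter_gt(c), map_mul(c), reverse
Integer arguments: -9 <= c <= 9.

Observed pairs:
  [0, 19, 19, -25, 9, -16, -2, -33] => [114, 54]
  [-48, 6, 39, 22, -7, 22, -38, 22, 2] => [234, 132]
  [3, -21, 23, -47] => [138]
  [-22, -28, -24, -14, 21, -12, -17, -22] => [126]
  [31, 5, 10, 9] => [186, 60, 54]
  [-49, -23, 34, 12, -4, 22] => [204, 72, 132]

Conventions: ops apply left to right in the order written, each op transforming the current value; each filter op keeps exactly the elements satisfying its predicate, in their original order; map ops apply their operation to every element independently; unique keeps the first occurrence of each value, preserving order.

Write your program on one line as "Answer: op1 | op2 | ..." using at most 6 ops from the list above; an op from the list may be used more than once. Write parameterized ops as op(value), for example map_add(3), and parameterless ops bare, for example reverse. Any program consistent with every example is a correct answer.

reverse | unique | filter_gt(7) | reverse | map_mul(6)

Check, running the answer program on each example:
  [0, 19, 19, -25, 9, -16, -2, -33] -> [-33, -2, -16, 9, -25, 19, 19, 0] -> [-33, -2, -16, 9, -25, 19, 0] -> [9, 19] -> [19, 9] -> [114, 54]
  [-48, 6, 39, 22, -7, 22, -38, 22, 2] -> [2, 22, -38, 22, -7, 22, 39, 6, -48] -> [2, 22, -38, -7, 39, 6, -48] -> [22, 39] -> [39, 22] -> [234, 132]
  [3, -21, 23, -47] -> [-47, 23, -21, 3] -> [-47, 23, -21, 3] -> [23] -> [23] -> [138]
  [-22, -28, -24, -14, 21, -12, -17, -22] -> [-22, -17, -12, 21, -14, -24, -28, -22] -> [-22, -17, -12, 21, -14, -24, -28] -> [21] -> [21] -> [126]
  [31, 5, 10, 9] -> [9, 10, 5, 31] -> [9, 10, 5, 31] -> [9, 10, 31] -> [31, 10, 9] -> [186, 60, 54]
  [-49, -23, 34, 12, -4, 22] -> [22, -4, 12, 34, -23, -49] -> [22, -4, 12, 34, -23, -49] -> [22, 12, 34] -> [34, 12, 22] -> [204, 72, 132]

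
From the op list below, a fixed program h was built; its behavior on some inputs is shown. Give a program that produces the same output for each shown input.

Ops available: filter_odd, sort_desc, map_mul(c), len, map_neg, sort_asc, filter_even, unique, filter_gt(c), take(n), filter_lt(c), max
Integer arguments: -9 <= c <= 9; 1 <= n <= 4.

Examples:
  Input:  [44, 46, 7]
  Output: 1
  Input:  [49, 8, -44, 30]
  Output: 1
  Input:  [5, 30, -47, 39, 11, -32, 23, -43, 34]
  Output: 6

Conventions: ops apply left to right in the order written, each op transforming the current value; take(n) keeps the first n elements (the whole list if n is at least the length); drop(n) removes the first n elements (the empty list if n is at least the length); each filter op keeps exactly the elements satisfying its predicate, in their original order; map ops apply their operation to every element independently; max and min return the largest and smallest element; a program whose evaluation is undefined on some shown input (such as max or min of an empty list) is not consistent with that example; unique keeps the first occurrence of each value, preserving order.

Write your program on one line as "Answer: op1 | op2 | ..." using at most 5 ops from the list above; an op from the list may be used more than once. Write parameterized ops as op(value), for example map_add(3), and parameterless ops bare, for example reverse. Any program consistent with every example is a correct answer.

sort_desc | map_mul(5) | filter_odd | map_neg | len

Check, running the answer program on each example:
  [44, 46, 7] -> [46, 44, 7] -> [230, 220, 35] -> [35] -> [-35] -> 1
  [49, 8, -44, 30] -> [49, 30, 8, -44] -> [245, 150, 40, -220] -> [245] -> [-245] -> 1
  [5, 30, -47, 39, 11, -32, 23, -43, 34] -> [39, 34, 30, 23, 11, 5, -32, -43, -47] -> [195, 170, 150, 115, 55, 25, -160, -215, -235] -> [195, 115, 55, 25, -215, -235] -> [-195, -115, -55, -25, 215, 235] -> 6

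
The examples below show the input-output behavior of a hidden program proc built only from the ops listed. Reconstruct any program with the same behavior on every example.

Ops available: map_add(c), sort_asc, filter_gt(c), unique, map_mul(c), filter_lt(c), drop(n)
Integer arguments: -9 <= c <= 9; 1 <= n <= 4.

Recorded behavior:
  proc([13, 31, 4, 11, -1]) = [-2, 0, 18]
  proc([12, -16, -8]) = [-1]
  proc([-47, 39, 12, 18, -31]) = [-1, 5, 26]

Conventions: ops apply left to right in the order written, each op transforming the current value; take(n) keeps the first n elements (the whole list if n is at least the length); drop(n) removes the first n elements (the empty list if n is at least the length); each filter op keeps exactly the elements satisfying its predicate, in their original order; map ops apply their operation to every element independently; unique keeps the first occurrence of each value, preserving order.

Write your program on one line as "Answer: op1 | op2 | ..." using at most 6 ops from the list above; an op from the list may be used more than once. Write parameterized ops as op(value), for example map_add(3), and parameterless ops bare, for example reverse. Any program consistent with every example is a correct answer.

map_add(-9) | sort_asc | drop(2) | map_add(3) | map_add(-7)

Check, running the answer program on each example:
  [13, 31, 4, 11, -1] -> [4, 22, -5, 2, -10] -> [-10, -5, 2, 4, 22] -> [2, 4, 22] -> [5, 7, 25] -> [-2, 0, 18]
  [12, -16, -8] -> [3, -25, -17] -> [-25, -17, 3] -> [3] -> [6] -> [-1]
  [-47, 39, 12, 18, -31] -> [-56, 30, 3, 9, -40] -> [-56, -40, 3, 9, 30] -> [3, 9, 30] -> [6, 12, 33] -> [-1, 5, 26]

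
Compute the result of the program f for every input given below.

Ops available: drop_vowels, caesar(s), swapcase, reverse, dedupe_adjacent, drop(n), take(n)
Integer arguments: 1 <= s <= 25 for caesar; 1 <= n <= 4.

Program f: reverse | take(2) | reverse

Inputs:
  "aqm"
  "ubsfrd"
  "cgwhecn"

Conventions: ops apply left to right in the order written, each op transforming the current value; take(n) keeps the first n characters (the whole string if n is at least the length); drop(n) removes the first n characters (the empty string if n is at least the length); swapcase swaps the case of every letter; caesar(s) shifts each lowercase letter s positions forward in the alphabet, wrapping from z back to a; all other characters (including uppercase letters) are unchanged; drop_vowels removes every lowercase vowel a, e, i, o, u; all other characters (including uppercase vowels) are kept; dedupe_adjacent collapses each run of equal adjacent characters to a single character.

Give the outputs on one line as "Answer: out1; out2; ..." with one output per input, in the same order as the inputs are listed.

Execution, op by op:
  "aqm" -> "mqa" -> "mq" -> "qm"
  "ubsfrd" -> "drfsbu" -> "dr" -> "rd"
  "cgwhecn" -> "ncehwgc" -> "nc" -> "cn"

"qm"; "rd"; "cn"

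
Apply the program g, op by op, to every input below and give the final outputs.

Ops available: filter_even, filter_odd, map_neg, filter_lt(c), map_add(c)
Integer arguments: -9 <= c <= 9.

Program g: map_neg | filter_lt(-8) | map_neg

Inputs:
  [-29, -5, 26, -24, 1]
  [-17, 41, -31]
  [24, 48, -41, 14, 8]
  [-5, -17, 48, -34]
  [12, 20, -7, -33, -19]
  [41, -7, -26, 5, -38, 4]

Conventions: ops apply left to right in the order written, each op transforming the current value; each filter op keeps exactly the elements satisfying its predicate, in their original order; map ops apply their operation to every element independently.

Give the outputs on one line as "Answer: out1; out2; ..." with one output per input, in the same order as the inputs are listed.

Execution, op by op:
  [-29, -5, 26, -24, 1] -> [29, 5, -26, 24, -1] -> [-26] -> [26]
  [-17, 41, -31] -> [17, -41, 31] -> [-41] -> [41]
  [24, 48, -41, 14, 8] -> [-24, -48, 41, -14, -8] -> [-24, -48, -14] -> [24, 48, 14]
  [-5, -17, 48, -34] -> [5, 17, -48, 34] -> [-48] -> [48]
  [12, 20, -7, -33, -19] -> [-12, -20, 7, 33, 19] -> [-12, -20] -> [12, 20]
  [41, -7, -26, 5, -38, 4] -> [-41, 7, 26, -5, 38, -4] -> [-41] -> [41]

[26]; [41]; [24, 48, 14]; [48]; [12, 20]; [41]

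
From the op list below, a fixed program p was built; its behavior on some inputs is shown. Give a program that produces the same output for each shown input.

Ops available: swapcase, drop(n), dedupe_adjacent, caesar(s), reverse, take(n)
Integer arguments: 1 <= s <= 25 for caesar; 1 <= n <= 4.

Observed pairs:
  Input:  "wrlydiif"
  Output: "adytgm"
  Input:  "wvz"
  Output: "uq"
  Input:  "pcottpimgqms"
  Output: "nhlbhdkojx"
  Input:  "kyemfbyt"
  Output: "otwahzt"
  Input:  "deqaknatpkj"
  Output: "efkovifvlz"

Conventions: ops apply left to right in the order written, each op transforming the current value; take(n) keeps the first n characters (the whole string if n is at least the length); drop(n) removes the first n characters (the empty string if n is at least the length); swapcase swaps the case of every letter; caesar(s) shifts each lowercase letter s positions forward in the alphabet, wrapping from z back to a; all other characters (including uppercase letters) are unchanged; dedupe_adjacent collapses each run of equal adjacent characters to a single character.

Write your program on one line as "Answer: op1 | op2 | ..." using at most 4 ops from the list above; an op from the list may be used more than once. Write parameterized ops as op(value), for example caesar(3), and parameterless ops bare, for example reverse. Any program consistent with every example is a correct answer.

drop(1) | dedupe_adjacent | caesar(21) | reverse

Check, running the answer program on each example:
  "wrlydiif" -> "rlydiif" -> "rlydif" -> "mgtyda" -> "adytgm"
  "wvz" -> "vz" -> "vz" -> "qu" -> "uq"
  "pcottpimgqms" -> "cottpimgqms" -> "cotpimgqms" -> "xjokdhblhn" -> "nhlbhdkojx"
  "kyemfbyt" -> "yemfbyt" -> "yemfbyt" -> "tzhawto" -> "otwahzt"
  "deqaknatpkj" -> "eqaknatpkj" -> "eqaknatpkj" -> "zlvfivokfe" -> "efkovifvlz"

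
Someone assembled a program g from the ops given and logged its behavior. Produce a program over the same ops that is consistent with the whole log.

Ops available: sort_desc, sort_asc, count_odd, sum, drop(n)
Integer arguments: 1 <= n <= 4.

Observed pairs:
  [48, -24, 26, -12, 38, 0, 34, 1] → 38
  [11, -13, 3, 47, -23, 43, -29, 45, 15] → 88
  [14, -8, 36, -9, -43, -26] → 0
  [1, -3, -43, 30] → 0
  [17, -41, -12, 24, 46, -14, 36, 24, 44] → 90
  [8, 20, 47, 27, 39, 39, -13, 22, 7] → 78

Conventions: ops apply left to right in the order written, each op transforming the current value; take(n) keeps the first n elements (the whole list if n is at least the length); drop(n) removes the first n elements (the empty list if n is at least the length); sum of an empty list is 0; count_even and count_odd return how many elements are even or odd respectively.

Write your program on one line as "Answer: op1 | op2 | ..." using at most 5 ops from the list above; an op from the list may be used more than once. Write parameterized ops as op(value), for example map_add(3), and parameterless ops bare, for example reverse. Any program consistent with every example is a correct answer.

drop(4) | sort_asc | drop(3) | sum

Check, running the answer program on each example:
  [48, -24, 26, -12, 38, 0, 34, 1] -> [38, 0, 34, 1] -> [0, 1, 34, 38] -> [38] -> 38
  [11, -13, 3, 47, -23, 43, -29, 45, 15] -> [-23, 43, -29, 45, 15] -> [-29, -23, 15, 43, 45] -> [43, 45] -> 88
  [14, -8, 36, -9, -43, -26] -> [-43, -26] -> [-43, -26] -> [] -> 0
  [1, -3, -43, 30] -> [] -> [] -> [] -> 0
  [17, -41, -12, 24, 46, -14, 36, 24, 44] -> [46, -14, 36, 24, 44] -> [-14, 24, 36, 44, 46] -> [44, 46] -> 90
  [8, 20, 47, 27, 39, 39, -13, 22, 7] -> [39, 39, -13, 22, 7] -> [-13, 7, 22, 39, 39] -> [39, 39] -> 78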